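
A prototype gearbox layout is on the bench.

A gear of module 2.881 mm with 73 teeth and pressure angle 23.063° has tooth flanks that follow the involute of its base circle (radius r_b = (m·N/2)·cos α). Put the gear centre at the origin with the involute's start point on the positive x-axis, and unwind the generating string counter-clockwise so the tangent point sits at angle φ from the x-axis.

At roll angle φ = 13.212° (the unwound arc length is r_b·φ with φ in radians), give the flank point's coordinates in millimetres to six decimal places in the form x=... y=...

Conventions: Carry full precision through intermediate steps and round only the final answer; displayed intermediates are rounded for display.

x=99.290035 y=0.393337

recognized (one wheel, involute flank): single-mesh tooth geometry, m = 2.881, N = 73
pitch radius r_p = m·N/2 = 2.881·73/2 = 105.156500
base radius r_b = r_p·cos α = 105.156500·cos 23.063° = 96.751832
roll angle φ = 13.212° = 0.23059290 rad
x = r_b·(cos φ + φ·sin φ) = 99.290035
y = r_b·(sin φ − φ·cos φ) = 0.393337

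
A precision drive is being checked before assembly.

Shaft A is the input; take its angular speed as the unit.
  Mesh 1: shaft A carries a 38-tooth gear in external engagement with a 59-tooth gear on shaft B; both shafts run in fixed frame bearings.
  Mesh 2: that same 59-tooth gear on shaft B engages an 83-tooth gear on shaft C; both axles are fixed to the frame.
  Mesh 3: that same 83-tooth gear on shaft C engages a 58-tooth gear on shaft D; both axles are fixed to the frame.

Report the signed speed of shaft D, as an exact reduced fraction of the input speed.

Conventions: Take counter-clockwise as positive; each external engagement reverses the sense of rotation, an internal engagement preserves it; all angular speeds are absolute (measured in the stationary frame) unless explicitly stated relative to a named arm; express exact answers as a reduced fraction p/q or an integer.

-19/29

3-mesh fixed-axis compound train (all bearings frame-fixed)
mesh 1 [38T→59T]: |ω|/ω_in = 1×38/59 = 38/59, sense flips to −
mesh 2 [59T→83T]: |ω|/ω_in = (38/59)×59/83 = 38/83, sense flips to +
mesh 3 [83T→58T]: |ω|/ω_in = (38/83)×83/58 = 19/29, sense flips to −
signed output speed (× input speed) = -19/29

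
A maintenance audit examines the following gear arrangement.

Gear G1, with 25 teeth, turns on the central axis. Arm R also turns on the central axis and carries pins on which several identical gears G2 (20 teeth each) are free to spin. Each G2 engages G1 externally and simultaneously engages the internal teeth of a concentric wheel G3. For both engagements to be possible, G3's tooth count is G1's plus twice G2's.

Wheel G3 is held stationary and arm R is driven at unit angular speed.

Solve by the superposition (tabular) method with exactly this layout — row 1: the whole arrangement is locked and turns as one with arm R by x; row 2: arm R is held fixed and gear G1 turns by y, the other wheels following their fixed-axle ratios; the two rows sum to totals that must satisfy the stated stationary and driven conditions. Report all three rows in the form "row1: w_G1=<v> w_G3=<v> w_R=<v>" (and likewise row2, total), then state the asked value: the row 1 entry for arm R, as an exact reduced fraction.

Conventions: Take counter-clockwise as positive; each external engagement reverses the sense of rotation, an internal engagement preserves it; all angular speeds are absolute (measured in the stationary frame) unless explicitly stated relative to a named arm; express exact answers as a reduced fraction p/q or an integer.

row1: w_G1=1 w_G3=1 w_R=1
row2: w_G1=13/5 w_G3=-1 w_R=0
total: w_G1=18/5 w_G3=0 w_R=1
asked value: 1

topology: planetary set — G1 25T / G2 20T / G3 65T, arm = carrier (Willis)
row 1 — lock + rotate with arm: ω_sun = ω_ring = ω_arm = x
row 2: sun turns y, ring = −(25/65)·y, arm 0
boundary: total ω_ring = x − (25/65)·y = 0 and total ω_arm = x = 1  ⇒  y = 13/5, x = 1
row 2 ring = −(25/65)·13/5 = -1
totals (row 1 + row 2): sun 1 + 13/5 = 18/5, ring 1 + (-1) = 0, arm 1 + 0 = 1
asked cell (row1, arm) = 1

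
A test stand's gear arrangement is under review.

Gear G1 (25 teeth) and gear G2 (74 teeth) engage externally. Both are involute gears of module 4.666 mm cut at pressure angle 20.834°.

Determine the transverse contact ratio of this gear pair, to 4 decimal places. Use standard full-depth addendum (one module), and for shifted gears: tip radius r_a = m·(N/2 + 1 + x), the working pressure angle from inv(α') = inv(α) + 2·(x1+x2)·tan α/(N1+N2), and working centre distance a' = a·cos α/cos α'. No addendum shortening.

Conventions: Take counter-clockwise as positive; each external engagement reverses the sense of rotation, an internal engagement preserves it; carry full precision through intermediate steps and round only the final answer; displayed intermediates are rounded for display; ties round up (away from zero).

1.6733

single-mesh involute tooth geometry (25T engaging 74T at module 4.666)
base radii: r_b1 = 54.511407, r_b2 = 161.353766
tip radii: r_a1 = 62.991000, r_a2 = 177.308000
no profile shift: α' = α, a' = a
action lengths: √(r_a1²−r_b1²) = 31.565369, √(r_a2²−r_b2²) = 73.505708
base pitch p_b = π·m·cos α = 13.700211
CR = (31.565369 + 73.505708 − 230.967000·sin 20.83400°)/13.700211 = 1.673330
contact ratio ≈ 1.6733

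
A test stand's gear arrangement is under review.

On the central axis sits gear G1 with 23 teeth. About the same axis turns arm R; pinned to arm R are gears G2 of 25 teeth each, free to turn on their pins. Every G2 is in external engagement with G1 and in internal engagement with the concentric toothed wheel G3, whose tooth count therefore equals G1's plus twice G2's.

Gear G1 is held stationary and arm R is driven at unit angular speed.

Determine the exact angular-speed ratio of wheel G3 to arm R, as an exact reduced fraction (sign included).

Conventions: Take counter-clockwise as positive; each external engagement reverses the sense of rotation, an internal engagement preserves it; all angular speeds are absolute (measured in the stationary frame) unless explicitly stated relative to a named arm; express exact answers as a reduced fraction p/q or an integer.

class = planetary set [G3 = 23+2·25 = 73; Willis about the carrier]
ring teeth: 23 + 2·25 = 73
23(ω_sun−ω_arm) = −73(ω_ring−ω_arm),  ω_sun = 0, ω_arm = 1
ω_ring = 1 − (23/73)(0−1) = 96/73
ω_out/ω_in = 96/73

96/73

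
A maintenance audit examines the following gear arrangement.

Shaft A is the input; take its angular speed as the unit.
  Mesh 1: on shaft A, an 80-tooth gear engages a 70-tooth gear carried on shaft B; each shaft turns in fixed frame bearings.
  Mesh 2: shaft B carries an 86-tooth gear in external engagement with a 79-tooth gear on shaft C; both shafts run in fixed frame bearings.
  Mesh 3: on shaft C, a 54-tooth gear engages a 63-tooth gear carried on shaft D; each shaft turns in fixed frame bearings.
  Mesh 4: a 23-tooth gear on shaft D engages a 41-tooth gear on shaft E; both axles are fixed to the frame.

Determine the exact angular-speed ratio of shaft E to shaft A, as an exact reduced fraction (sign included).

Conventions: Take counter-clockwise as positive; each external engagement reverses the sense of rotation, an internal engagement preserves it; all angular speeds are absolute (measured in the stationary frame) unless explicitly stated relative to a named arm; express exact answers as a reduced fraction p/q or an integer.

94944/158711

class = fixed-axis compound train [4 meshes; 4 ratios multiply, 4 sense flips]
mesh 1 [80T→70T]: running ratio 8/7, sense −
mesh 2 [86T→79T]: running ratio 688/553, sense +
mesh 3 [54T→63T]: running ratio 4128/3871, sense −
mesh 4 [23T→41T]: running ratio 94944/158711, sense +
ω_out/ω_in = 94944/158711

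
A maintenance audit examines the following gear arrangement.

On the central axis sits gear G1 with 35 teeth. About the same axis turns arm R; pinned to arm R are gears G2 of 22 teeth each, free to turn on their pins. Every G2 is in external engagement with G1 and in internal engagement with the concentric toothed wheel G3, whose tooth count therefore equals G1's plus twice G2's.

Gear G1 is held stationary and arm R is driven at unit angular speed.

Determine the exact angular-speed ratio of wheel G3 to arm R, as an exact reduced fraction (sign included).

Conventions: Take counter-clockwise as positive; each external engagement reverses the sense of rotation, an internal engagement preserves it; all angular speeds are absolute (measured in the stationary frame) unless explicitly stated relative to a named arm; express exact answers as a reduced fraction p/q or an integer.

planetary set (35T centre, 22T on arm, 79T internal) — Willis relation
ring teeth: 35 + 2·22 = 79
35(ω_sun−ω_arm) = −79(ω_ring−ω_arm),  ω_sun = 0, ω_arm = 1
ω_ring = 1 − (35/79)(0−1) = 114/79
ω_out/ω_in = 114/79

114/79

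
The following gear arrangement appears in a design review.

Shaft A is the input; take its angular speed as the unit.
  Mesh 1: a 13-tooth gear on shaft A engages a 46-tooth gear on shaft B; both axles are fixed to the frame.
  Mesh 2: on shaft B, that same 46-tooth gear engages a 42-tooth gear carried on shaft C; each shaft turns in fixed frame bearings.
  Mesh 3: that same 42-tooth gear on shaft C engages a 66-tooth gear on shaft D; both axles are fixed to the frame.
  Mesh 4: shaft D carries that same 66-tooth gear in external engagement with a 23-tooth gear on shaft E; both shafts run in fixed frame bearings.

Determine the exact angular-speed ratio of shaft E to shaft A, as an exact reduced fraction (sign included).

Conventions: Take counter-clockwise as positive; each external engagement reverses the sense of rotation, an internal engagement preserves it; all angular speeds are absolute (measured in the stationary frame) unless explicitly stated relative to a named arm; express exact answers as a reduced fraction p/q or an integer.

13/23

class = fixed-axis compound train [4 meshes; 4 ratios multiply, 4 sense flips]
mesh 1 [13T→46T]: running ratio 13/46, sense −
mesh 2 [46T→42T]: running ratio 13/42, sense +
mesh 3 [42T→66T]: running ratio 13/66, sense −
mesh 4 [66T→23T]: running ratio 13/23, sense +
ω_out/ω_in = 13/23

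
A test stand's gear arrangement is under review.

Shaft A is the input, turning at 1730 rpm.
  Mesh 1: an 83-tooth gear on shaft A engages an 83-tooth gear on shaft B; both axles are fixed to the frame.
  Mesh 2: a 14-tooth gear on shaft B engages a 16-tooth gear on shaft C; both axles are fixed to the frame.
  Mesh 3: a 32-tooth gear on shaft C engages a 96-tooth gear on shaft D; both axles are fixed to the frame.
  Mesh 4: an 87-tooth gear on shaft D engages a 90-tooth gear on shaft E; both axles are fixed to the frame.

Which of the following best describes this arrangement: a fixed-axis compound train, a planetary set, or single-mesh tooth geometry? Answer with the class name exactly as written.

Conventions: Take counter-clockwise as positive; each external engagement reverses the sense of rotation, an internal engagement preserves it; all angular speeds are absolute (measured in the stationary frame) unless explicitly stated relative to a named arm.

fixed-axis compound train

class = fixed-axis compound train [4 meshes; 4 ratios multiply, 4 sense flips]
classification: fixed-axis compound train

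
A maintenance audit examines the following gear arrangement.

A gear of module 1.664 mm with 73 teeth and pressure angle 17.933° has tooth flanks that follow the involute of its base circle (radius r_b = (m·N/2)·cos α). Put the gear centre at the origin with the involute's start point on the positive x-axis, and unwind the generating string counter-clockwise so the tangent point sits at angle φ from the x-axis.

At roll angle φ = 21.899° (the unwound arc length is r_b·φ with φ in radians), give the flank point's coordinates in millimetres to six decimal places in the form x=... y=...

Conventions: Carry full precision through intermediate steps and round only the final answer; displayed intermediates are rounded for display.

class = single-mesh tooth geometry [base-circle involute, m = 1.664, 73T]
pitch radius r_p = m·N/2 = 1.664·73/2 = 60.736000
base radius r_b = r_p·cos α = 60.736000·cos 17.933° = 57.785276
roll angle φ = 21.899° = 0.38220965 rad
x = r_b·(cos φ + φ·sin φ) = 61.853135
y = r_b·(sin φ − φ·cos φ) = 1.059847

x=61.853135 y=1.059847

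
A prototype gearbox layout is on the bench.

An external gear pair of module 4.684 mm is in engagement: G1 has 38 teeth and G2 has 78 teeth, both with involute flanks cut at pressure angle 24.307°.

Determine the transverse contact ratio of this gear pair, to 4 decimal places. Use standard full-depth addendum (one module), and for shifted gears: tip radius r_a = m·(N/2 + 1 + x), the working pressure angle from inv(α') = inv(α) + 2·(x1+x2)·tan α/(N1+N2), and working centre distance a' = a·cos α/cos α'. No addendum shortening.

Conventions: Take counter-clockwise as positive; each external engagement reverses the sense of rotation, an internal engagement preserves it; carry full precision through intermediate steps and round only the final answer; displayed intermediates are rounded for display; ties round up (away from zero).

1.5660

single-mesh involute tooth geometry (38T engaging 78T at module 4.684)
base radii: r_b1 = 81.106771, r_b2 = 166.482320
tip radii: r_a1 = 93.680000, r_a2 = 187.360000
no profile shift: α' = α, a' = a
action lengths: √(r_a1²−r_b1²) = 46.878930, √(r_a2²−r_b2²) = 85.950026
base pitch p_b = π·m·cos α = 13.410760
CR = (46.878930 + 85.950026 − 271.672000·sin 24.30700°)/13.410760 = 1.566039
contact ratio ≈ 1.5660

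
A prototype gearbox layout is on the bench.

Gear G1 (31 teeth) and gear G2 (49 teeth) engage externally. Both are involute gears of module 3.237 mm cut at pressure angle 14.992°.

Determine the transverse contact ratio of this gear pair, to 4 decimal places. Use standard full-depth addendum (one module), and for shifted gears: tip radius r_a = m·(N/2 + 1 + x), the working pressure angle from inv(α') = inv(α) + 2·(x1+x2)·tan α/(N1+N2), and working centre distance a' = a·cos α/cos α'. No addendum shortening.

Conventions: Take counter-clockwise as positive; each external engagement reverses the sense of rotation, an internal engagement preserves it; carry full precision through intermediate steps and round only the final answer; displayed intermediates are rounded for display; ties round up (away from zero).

class = single-mesh tooth geometry [involute pair 31T × 49T, m = 3.237]
base radii: r_b1 = 48.465692, r_b2 = 76.607062
tip radii: r_a1 = 53.410500, r_a2 = 82.543500
no profile shift: α' = α, a' = a
action lengths: √(r_a1²−r_b1²) = 22.444558, √(r_a2²−r_b2²) = 30.737395
base pitch p_b = π·m·cos α = 9.823191
CR = (22.444558 + 30.737395 − 129.480000·sin 14.99200°)/9.823191 = 2.004189
contact ratio ≈ 2.0042

2.0042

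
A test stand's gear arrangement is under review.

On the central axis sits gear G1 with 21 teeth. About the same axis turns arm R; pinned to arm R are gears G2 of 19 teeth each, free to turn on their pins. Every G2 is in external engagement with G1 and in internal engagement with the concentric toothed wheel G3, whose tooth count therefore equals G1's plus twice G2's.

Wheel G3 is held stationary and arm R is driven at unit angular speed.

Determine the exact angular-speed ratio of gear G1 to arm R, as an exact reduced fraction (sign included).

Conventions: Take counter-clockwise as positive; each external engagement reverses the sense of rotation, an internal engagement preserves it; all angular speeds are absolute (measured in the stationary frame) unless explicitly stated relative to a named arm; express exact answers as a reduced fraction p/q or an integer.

80/21

planetary set (21T centre, 19T on arm, 59T internal) — Willis relation
ring teeth: 21 + 2·19 = 59
21(ω_sun−ω_arm) = −59(ω_ring−ω_arm),  ω_ring = 0, ω_arm = 1
ω_sun = 1 − (59/21)(0−1) = 80/21
ω_out/ω_in = 80/21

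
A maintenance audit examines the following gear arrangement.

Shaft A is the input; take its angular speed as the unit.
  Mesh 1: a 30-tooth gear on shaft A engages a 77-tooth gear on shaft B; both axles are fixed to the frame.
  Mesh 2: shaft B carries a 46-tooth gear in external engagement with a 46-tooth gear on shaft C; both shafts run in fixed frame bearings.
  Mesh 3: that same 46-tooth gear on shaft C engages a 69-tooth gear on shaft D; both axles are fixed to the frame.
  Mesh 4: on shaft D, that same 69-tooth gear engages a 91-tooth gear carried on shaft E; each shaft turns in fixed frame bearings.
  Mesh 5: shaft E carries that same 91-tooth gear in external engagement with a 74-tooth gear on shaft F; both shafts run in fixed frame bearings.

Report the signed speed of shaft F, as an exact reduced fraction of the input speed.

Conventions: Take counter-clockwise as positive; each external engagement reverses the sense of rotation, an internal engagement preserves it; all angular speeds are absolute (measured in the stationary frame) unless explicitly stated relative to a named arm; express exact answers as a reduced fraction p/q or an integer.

-690/2849

5-mesh fixed-axis compound train (all bearings frame-fixed)
mesh 1 [30T→77T]: |ω|/ω_in = 1×30/77 = 30/77, sense flips to −
mesh 2 [46T→46T]: |ω|/ω_in = (30/77)×46/46 = 30/77, sense flips to +
mesh 3 [46T→69T]: |ω|/ω_in = (30/77)×46/69 = 20/77, sense flips to −
mesh 4 [69T→91T]: |ω|/ω_in = (20/77)×69/91 = 1380/7007, sense flips to +
mesh 5 [91T→74T]: |ω|/ω_in = (1380/7007)×91/74 = 690/2849, sense flips to −
signed output speed (× input speed) = -690/2849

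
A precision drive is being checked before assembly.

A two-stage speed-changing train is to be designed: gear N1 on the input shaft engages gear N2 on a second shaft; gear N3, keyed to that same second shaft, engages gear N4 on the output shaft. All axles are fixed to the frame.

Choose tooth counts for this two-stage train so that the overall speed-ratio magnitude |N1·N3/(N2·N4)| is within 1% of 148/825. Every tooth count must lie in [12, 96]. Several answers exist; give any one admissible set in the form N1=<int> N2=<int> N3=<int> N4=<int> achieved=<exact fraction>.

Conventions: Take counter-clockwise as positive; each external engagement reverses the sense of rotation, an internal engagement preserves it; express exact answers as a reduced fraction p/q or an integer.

N1=12 N2=33 N3=37 N4=75 achieved=148/825

topology: fixed-axis compound train — 2 stages, target 148/825
target = 148/825 in lowest terms: an exact hit needs N1·N3 = k·148 and N2·N4 = k·825 for one integer k, every count in [12, 96]; additionally prefer no 1:1 stage (N1 ≠ N2, N3 ≠ N4)
k = 1…2: no 1:1-free in-range split of k·148 and k·825 into factor pairs; take k = 3
k = 3: N1·N3 = 444 = 12·37, N2·N4 = 2475 = 33·75
achieved = 12·37/(33·75) = 148/825; |achieved − target| = 0 ≤ 37/20625 ✓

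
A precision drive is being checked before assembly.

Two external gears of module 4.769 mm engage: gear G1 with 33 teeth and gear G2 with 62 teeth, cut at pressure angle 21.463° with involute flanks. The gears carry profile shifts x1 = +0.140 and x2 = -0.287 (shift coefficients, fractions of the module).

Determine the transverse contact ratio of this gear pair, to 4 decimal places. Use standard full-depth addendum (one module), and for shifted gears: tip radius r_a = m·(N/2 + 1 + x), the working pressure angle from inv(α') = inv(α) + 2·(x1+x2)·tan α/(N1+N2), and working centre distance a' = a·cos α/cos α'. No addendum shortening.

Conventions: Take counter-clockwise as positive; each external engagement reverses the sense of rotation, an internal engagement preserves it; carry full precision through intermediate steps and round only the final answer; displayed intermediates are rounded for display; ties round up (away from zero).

1.6686

recognized (one external pair, fixed centres): single-mesh tooth geometry, m = 4.769, N1 = 33, N2 = 62
base radii: r_b1 = 73.231771, r_b2 = 137.586964
tip radii: r_a1 = 84.125160, r_a2 = 151.239297
inv(α') = inv(21.463°) + 2·(+0.140-0.287)·tan α/(33+62) = 0.01734793  ⇒  α' = 21.00118°
a' = a·cos α / cos α' = 226.5275·cos 21.463°/cos 21.00118° = 225.819222
action lengths: √(r_a1²−r_b1²) = 41.402297, √(r_a2²−r_b2²) = 62.794524
base pitch p_b = π·m·cos α = 13.943297
CR = (41.402297 + 62.794524 − 225.819222·sin 21.00118°)/13.943297 = 1.668623
contact ratio ≈ 1.6686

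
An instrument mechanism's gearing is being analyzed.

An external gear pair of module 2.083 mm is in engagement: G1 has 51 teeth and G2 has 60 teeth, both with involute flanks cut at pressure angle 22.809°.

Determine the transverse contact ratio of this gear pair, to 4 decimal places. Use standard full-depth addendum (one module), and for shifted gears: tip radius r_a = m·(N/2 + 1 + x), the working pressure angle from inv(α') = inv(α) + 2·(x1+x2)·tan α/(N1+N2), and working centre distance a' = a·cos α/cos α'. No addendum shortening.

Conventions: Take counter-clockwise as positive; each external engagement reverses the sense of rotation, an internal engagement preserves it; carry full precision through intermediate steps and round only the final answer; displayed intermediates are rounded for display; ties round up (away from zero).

class = single-mesh tooth geometry [involute pair 51T × 60T, m = 2.083]
base radii: r_b1 = 48.962910, r_b2 = 57.603424
tip radii: r_a1 = 55.199500, r_a2 = 64.573000
no profile shift: α' = α, a' = a
action lengths: √(r_a1²−r_b1²) = 25.487609, √(r_a2²−r_b2²) = 29.180780
base pitch p_b = π·m·cos α = 6.032216
CR = (25.487609 + 29.180780 − 115.606500·sin 22.80900°)/6.032216 = 1.633285
contact ratio ≈ 1.6333

1.6333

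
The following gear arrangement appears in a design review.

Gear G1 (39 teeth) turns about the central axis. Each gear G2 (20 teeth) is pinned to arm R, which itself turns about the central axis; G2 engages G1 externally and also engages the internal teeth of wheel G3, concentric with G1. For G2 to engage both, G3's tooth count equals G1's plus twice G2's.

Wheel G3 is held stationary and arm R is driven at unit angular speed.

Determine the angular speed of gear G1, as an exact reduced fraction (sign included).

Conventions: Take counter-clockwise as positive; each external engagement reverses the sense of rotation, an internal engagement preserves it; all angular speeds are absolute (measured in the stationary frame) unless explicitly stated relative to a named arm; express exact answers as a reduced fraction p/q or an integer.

118/39

class = planetary set [G3 = 39+2·20 = 79; Willis about the carrier]
ring teeth: 39 + 2·20 = 79
39(ω_sun−ω_arm) = −79(ω_ring−ω_arm),  ω_ring = 0, ω_arm = 1
ω_sun = 1 − (79/39)(0−1) = 118/39
exact speed ratio = 118/39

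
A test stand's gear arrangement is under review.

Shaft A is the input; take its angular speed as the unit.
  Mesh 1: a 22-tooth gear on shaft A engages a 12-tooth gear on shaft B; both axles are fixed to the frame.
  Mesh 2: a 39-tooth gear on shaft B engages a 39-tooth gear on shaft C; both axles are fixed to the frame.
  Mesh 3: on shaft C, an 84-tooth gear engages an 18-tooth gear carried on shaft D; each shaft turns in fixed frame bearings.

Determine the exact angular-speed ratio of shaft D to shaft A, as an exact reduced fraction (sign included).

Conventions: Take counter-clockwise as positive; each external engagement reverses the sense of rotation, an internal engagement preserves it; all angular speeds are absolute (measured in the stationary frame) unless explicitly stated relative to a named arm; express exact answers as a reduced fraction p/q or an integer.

class = fixed-axis compound train [3 meshes; 3 ratios multiply, 3 sense flips]
mesh 1 [22T→12T]: running ratio 11/6, sense −
mesh 2 [39T→39T]: running ratio 11/6, sense +
mesh 3 [84T→18T]: running ratio 77/9, sense −
ω_out/ω_in = -77/9

-77/9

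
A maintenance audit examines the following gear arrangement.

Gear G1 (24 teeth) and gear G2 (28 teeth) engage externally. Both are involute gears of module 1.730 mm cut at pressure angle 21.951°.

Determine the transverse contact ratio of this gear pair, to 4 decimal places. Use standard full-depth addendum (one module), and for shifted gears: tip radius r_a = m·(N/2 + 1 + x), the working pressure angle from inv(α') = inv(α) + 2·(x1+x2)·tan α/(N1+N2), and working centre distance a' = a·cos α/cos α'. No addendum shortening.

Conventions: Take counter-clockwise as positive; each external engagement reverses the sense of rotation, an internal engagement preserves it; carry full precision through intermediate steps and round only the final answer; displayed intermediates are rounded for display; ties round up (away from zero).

recognized (one external pair, fixed centres): single-mesh tooth geometry, m = 1.730, N1 = 24, N2 = 28
base radii: r_b1 = 19.254981, r_b2 = 22.464144
tip radii: r_a1 = 22.490000, r_a2 = 25.950000
no profile shift: α' = α, a' = a
action lengths: √(r_a1²−r_b1²) = 11.620922, √(r_a2²−r_b2²) = 12.990948
base pitch p_b = π·m·cos α = 5.040942
CR = (11.620922 + 12.990948 − 44.980000·sin 21.95100°)/5.040942 = 1.546881
contact ratio ≈ 1.5469

1.5469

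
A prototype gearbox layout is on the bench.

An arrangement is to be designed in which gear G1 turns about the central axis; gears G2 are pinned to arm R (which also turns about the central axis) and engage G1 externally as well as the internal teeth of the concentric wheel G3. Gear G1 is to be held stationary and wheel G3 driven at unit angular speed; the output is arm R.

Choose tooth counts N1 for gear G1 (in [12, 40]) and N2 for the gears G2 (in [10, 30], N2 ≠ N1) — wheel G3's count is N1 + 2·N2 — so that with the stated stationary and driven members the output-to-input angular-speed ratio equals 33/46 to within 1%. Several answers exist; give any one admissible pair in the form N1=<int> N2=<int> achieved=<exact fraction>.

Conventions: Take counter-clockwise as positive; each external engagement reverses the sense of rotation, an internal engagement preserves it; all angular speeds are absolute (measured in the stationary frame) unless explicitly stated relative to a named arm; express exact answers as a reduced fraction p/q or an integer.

N1=13 N2=10 achieved=33/46

topology: planetary set — design target 33/46, arm = carrier (Willis)
Willis with ω_sun = 0: ω_arm/ω_ring = N3/(N1+N3); set equal to 33/46  ⇒  N3/N1 = (33/46)/(1 − 33/46) = 33/13
N3 = N1 + 2·N2  ⇒  N2/N1 = (N3/N1 − 1)/2 = (33/13 − 1)/2 = 10/13
smallest multiple with N1 ≥ 12 and N2 ≥ 10: k = 1  ⇒  N1 = 1·13 = 13, N2 = 1·10 = 10 (N1 ≤ 40, N2 ≤ 30, N2 ≠ N1 ✓), N3 = 13 + 2·10 = 33
check: N3/(N1+N3) with N1 = 13, N3 = 33 gives 33/46; |achieved − target| = 0 ≤ 33/4600 ✓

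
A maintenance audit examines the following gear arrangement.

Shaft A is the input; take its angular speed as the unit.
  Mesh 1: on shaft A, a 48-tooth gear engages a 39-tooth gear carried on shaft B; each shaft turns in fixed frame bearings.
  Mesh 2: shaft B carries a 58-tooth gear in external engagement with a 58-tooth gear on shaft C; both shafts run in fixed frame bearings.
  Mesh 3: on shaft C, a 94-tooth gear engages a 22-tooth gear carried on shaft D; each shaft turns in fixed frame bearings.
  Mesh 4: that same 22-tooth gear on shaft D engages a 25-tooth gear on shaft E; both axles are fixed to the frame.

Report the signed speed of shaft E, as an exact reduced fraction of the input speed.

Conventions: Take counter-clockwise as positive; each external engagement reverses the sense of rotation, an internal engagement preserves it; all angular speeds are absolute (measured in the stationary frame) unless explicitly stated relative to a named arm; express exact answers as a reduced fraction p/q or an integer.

4-mesh fixed-axis compound train (all bearings frame-fixed)
mesh 1 [48T→39T]: |ω|/ω_in = 1×48/39 = 16/13, sense flips to −
mesh 2 [58T→58T]: |ω|/ω_in = (16/13)×58/58 = 16/13, sense flips to +
mesh 3 [94T→22T]: |ω|/ω_in = (16/13)×94/22 = 752/143, sense flips to −
mesh 4 [22T→25T]: |ω|/ω_in = (752/143)×22/25 = 1504/325, sense flips to +
signed output speed (× input speed) = 1504/325

1504/325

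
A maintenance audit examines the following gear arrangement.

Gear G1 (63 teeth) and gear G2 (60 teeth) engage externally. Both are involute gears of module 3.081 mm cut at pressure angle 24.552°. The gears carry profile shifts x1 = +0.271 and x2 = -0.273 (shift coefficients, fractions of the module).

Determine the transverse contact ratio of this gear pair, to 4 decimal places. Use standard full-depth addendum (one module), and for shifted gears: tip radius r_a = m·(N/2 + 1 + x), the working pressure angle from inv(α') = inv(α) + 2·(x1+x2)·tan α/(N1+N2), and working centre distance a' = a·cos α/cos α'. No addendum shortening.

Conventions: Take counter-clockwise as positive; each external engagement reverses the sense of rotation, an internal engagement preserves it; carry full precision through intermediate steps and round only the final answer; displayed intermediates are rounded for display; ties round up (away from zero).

1.5686

class = single-mesh tooth geometry [involute pair 63T × 60T, m = 3.081]
base radii: r_b1 = 88.276543, r_b2 = 84.072898
tip radii: r_a1 = 100.967451, r_a2 = 94.669887
inv(α') = inv(24.552°) + 2·(+0.271-0.273)·tan α/(63+60) = 0.02829468  ⇒  α' = 24.54792°
a' = a·cos α / cos α' = 189.4815·cos 24.552°/cos 24.54792° = 189.475338
action lengths: √(r_a1²−r_b1²) = 49.006919, √(r_a2²−r_b2²) = 43.521664
base pitch p_b = π·m·cos α = 8.804093
CR = (49.006919 + 43.521664 − 189.475338·sin 24.54792°)/8.804093 = 1.568619
contact ratio ≈ 1.5686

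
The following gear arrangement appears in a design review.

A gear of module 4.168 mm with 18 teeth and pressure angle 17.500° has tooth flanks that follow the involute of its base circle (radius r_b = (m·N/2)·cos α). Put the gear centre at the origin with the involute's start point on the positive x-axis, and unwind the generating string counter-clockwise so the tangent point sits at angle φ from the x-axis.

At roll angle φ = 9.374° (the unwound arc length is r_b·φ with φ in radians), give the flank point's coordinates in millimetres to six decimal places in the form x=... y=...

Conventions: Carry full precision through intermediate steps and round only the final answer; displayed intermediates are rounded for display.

x=36.251442 y=0.052085

single-mesh involute tooth geometry (18T wheel at module 4.168)
pitch radius r_p = m·N/2 = 4.168·18/2 = 37.512000
base radius r_b = r_p·cos α = 37.512000·cos 17.500° = 35.775830
roll angle φ = 9.374° = 0.16360716 rad
x = r_b·(cos φ + φ·sin φ) = 36.251442
y = r_b·(sin φ − φ·cos φ) = 0.052085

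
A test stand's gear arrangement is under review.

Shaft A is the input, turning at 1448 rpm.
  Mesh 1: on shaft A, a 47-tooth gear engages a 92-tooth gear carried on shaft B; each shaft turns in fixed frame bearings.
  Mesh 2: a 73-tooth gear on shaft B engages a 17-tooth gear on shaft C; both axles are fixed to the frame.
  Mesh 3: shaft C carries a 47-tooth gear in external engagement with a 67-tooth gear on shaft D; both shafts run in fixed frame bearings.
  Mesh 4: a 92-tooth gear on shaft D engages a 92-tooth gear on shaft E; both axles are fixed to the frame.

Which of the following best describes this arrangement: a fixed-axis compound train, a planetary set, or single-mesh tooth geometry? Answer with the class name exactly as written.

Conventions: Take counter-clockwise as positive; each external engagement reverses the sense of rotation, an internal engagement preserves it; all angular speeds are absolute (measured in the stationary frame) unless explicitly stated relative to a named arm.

fixed-axis compound train

4-mesh fixed-axis compound train (all bearings frame-fixed)
classification: fixed-axis compound train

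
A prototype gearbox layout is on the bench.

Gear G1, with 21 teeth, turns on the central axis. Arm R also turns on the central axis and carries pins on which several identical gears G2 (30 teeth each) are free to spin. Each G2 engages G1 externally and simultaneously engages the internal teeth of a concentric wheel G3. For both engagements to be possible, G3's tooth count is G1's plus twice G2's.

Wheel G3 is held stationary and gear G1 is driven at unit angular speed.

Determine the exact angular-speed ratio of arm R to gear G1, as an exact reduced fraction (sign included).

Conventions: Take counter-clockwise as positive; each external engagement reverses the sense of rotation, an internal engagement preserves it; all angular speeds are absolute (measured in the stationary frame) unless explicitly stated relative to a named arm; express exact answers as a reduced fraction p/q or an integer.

7/34

recognized (axles ride arm R): planetary set, 21/30/81 teeth
ring teeth: 21 + 2·30 = 81
21(ω_sun−ω_arm) = −81(ω_ring−ω_arm),  ω_ring = 0, ω_sun = 1
21(1−ω_arm) = −81(0−ω_arm)  ⇒  102·ω_arm = 21  ⇒  ω_arm = 7/34
ω_out/ω_in = 7/34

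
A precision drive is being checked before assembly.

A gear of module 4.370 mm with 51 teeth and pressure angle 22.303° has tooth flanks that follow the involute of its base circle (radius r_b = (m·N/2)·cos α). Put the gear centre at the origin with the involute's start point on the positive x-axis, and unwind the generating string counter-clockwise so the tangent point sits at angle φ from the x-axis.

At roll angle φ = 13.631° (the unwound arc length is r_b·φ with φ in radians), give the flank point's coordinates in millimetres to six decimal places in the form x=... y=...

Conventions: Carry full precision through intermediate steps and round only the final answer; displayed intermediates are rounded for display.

topology: single-mesh involute geometry — m = 4.370, N = 51
pitch radius r_p = m·N/2 = 4.370·51/2 = 111.435000
base radius r_b = r_p·cos α = 111.435000·cos 22.303° = 103.098531
roll angle φ = 13.631° = 0.23790583 rad
x = r_b·(cos φ + φ·sin φ) = 105.975023
y = r_b·(sin φ − φ·cos φ) = 0.460136

x=105.975023 y=0.460136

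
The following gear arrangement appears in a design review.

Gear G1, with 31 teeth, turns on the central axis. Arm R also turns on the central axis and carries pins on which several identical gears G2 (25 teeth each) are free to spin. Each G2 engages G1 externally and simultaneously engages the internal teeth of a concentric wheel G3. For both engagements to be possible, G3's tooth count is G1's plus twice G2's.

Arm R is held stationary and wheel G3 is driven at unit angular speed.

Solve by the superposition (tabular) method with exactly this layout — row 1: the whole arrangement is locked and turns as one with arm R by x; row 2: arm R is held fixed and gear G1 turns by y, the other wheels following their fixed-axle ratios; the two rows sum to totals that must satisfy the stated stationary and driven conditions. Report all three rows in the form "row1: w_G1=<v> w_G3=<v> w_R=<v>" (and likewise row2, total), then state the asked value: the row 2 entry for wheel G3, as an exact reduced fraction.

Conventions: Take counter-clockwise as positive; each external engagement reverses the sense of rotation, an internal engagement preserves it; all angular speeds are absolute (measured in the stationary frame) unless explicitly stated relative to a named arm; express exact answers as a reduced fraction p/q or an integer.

row1: w_G1=0 w_G3=0 w_R=0
row2: w_G1=-81/31 w_G3=1 w_R=0
total: w_G1=-81/31 w_G3=1 w_R=0
asked value: 1

class = planetary set [G3 = 31+2·25 = 81; Willis about the carrier]
row 1: whole set turns with the arm by x
superposition row 2 [arm held]: sun y, ring −(31/81)·y, arm 0
boundary: total ω_arm = x = 0 and total ω_ring = x − (31/81)·y = 1  ⇒  y = -81/31, x = 0
row 2 ring = −(31/81)·(-81/31) = 1
totals (row 1 + row 2): sun 0 + (-81/31) = -81/31, ring 0 + 1 = 1, arm 0 + 0 = 0
asked cell (row2, ring) = 1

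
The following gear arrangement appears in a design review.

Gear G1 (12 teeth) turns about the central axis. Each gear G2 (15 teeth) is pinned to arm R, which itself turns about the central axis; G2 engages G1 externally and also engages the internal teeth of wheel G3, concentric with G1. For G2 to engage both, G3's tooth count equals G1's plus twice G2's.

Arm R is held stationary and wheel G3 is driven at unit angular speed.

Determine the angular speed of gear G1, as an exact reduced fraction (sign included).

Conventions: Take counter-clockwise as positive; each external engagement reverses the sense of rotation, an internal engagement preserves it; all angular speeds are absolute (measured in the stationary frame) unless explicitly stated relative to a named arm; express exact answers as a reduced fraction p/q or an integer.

-7/2

topology: planetary set — G1 12T / G2 15T / G3 42T, arm = carrier (Willis)
ring teeth: 12 + 2·15 = 42
12(ω_sun−ω_arm) = −42(ω_ring−ω_arm),  ω_arm = 0, ω_ring = 1
ω_sun = 0 − (42/12)(1−0) = -7/2
exact speed ratio = -7/2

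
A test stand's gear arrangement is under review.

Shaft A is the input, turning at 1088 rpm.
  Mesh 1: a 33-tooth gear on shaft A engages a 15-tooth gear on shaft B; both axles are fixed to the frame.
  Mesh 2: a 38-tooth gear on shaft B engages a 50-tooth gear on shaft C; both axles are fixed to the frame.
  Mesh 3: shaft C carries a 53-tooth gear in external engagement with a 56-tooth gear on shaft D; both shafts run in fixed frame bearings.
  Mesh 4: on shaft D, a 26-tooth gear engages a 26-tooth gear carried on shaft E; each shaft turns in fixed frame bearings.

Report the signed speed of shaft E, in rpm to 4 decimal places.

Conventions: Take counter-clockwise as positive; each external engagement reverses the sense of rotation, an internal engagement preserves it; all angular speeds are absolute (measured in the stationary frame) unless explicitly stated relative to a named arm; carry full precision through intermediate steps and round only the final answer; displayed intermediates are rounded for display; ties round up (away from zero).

4-mesh fixed-axis compound train (all bearings frame-fixed)
mesh 1 [33T→15T]: ω = 1088.0000×33/15 = 2393.6000 rpm, sense flips to −
mesh 2 [38T→50T]: ω = 2393.6000×38/50 = 1819.1360 rpm, sense flips to +
mesh 3 [53T→56T]: ω = 1819.1360×53/56 = 1721.6823 rpm, sense flips to −
mesh 4 [26T→26T]: ω = 1721.6823×26/26 = 1721.6823 rpm, sense flips to +
signed output speed = +1721.6823 rpm

+1721.6823 rpm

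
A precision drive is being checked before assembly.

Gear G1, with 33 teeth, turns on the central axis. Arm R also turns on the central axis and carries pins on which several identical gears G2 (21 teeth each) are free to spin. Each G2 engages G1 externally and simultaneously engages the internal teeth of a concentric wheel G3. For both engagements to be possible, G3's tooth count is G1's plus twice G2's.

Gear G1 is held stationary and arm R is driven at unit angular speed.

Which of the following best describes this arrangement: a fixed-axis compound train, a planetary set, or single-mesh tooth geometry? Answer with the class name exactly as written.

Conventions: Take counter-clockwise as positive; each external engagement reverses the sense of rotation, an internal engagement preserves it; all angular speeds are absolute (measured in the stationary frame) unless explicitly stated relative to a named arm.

planetary set

planetary set (33T centre, 21T on arm, 75T internal) — Willis relation
classification: planetary set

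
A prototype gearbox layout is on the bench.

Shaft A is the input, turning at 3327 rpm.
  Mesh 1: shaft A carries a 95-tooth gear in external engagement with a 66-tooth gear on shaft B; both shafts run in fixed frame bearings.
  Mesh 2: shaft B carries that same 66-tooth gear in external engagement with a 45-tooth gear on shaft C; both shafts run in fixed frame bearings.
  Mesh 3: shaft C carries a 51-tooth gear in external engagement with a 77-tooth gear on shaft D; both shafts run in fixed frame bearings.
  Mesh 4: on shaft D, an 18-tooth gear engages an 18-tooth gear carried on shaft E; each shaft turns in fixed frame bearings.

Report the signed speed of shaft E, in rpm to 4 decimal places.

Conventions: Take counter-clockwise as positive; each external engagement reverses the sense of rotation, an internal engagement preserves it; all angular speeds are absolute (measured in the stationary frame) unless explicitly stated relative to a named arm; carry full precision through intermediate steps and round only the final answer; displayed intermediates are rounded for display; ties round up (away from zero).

recognized (5 fixed axles, 4 meshes): fixed-axis compound train
mesh 1 [95T→66T]: ω = 3327.0000×95/66 = 4788.8636 rpm, sense flips to −
mesh 2 [66T→45T]: ω = 4788.8636×66/45 = 7023.6667 rpm, sense flips to +
mesh 3 [51T→77T]: ω = 7023.6667×51/77 = 4652.0390 rpm, sense flips to −
mesh 4 [18T→18T]: ω = 4652.0390×18/18 = 4652.0390 rpm, sense flips to +
signed output speed = +4652.0390 rpm

+4652.0390 rpm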